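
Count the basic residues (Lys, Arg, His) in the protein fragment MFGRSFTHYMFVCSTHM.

3

Matching residues: R4, H8, H16.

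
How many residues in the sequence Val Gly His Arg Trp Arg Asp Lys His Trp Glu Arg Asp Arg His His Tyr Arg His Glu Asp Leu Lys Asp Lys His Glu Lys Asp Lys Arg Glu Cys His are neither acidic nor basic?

Acidic: D, E. Basic: K, R, H. All other residues are neither.
Matching residues: Val1, Gly2, Trp5, Trp10, Tyr17, Leu22, Cys33.

7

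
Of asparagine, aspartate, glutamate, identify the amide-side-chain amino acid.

Asparagine (N) and glutamine (Q) have uncharged amide side chains.
Of the listed options, only asparagine belongs to this group.

asparagine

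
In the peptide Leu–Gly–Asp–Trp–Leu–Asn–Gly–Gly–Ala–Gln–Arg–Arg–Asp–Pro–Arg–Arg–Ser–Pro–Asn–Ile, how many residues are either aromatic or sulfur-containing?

Aromatic: F, W, Y. Sulfur-containing: C, M.
Aromatic residues here: Trp4 (1).
Sulfur-containing residues here: none (0).
The two groups share no amino acid, so total = 1 + 0 = 1.

1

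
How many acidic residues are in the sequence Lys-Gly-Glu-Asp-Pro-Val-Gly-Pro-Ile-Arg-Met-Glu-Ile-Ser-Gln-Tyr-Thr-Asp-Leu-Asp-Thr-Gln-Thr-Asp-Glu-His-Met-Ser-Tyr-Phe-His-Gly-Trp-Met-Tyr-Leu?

The acidic residues are Asp (D) and Glu (E), whose side chains end in a carboxylate group.
Matching residues: Glu3, Asp4, Glu12, Asp18, Asp20, Asp24, Glu25.

7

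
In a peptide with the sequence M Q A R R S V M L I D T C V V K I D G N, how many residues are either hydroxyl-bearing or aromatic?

Hydroxyl-bearing: S, T, Y. Aromatic: F, W, Y.
Hydroxyl-bearing residues here: S6, T12 (2).
Aromatic residues here: none (0).
(Y belongs to both groups, but none appear in this sequence.) Total = 2 + 0 = 2.

2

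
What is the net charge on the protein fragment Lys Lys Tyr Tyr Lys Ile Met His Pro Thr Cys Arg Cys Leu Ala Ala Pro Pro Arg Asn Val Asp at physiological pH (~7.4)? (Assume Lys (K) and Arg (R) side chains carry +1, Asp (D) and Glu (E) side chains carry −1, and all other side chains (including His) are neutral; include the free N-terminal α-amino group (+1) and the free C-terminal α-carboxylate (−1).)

+4

Positive (K, R): Lys1, Lys2, Lys5, Arg12, Arg19 → +5.
Negative (D, E): Asp22 → −1.
The N-terminus (+1) and C-terminus (−1) cancel.
Net charge = (+5) + (−1) = +4.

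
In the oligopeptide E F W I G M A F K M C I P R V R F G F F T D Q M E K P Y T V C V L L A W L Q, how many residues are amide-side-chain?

2

The amide-side-chain residues are Asn (N) and Gln (Q).
Matching residues: Q23, Q38.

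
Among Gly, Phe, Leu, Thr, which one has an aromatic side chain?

The aromatic amino acids are Phe (F, benzyl), Trp (W, indole), and Tyr (Y, phenol).
Of the listed options, only Phe belongs to this group.

Phe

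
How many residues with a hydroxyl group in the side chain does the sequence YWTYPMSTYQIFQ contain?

S, T, and Y are the three residues with a side-chain hydroxyl.
Matching residues: Y1, T3, Y4, S7, T8, Y9.

6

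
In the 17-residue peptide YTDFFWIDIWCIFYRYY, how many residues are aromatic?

9

The aromatic amino acids are Phe (F, benzyl), Trp (W, indole), and Tyr (Y, phenol).
Matching residues: Y1, F4, F5, W6, W10, F13, Y14, Y16, Y17.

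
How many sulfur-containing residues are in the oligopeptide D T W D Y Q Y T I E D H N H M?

1

The sulfur-bearing residues are cysteine (–SH) and methionine (–S–CH₃).
Matching residues: M15.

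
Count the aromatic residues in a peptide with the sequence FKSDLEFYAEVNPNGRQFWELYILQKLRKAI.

6

Phenylalanine (F), tryptophan (W), and tyrosine (Y) have aromatic ring side chains.
Matching residues: F1, F7, Y8, F18, W19, Y22.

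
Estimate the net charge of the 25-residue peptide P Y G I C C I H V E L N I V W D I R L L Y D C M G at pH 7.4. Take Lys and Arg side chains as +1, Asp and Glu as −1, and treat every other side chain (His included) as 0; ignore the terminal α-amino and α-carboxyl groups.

Positive (K, R): R18 → +1.
Negative (D, E): E10, D16, D22 → −3.
Net charge = (+1) + (−3) = −2.

-2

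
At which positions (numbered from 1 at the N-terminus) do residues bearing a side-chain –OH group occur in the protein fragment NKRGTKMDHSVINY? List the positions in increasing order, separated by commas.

Serine (S), threonine (T), and tyrosine (Y) each carry a hydroxyl group on the side chain.
Matching residues: T5, S10, Y14.

5, 10, 14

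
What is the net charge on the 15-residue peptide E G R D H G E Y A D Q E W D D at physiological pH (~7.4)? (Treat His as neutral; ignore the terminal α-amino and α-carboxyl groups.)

Near pH 7.4, K and R contribute +1 each, D and E contribute −1 each, and every other side chain (His included, as stated) is uncharged.
Positive (K, R): R3 → +1.
Negative (D, E): E1, D4, E7, D10, E12, D14, D15 → −7.
Net charge = (+1) + (−7) = −6.

-6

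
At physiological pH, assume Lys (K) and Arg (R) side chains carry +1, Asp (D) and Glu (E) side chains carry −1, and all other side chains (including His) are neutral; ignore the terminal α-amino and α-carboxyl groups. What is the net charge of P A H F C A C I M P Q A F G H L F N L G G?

0

Positive (K, R): none → +0.
Negative (D, E): none → −0.
Net charge = (+0) + (−0) = 0.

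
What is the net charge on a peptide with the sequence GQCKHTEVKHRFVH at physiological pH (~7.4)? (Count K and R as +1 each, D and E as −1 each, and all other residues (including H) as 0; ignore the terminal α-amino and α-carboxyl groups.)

Positive (K, R): K4, K9, R11 → +3.
Negative (D, E): E7 → −1.
Net charge = (+3) + (−1) = +2.

+2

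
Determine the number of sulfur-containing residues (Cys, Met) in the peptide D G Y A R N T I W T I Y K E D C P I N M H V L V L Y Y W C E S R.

3

Matching residues: C16, M20, C29.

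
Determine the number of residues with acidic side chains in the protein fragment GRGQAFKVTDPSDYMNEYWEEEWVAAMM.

The acidic residues are Asp (D) and Glu (E), whose side chains end in a carboxylate group.
Matching residues: D10, D13, E17, E20, E21, E22.

6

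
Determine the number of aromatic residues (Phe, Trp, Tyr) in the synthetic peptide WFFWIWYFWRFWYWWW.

14

Matching residues: W1, F2, F3, W4, W6, Y7, F8, W9, F11, W12, Y13, W14, W15, W16.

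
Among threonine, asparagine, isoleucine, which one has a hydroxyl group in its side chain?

threonine

S, T, and Y are the three residues with a side-chain hydroxyl.
Of the listed options, only threonine belongs to this group.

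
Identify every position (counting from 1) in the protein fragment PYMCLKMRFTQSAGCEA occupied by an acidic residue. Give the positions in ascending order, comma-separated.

16

The acidic residues are Asp (D) and Glu (E), whose side chains end in a carboxylate group.
Matching residues: E16.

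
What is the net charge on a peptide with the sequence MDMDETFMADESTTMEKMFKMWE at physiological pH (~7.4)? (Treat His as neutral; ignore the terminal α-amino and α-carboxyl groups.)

-5

Near pH 7.4, K and R contribute +1 each, D and E contribute −1 each, and every other side chain (His included, as stated) is uncharged.
Positive (K, R): K17, K20 → +2.
Negative (D, E): D2, D4, E5, D10, E11, E16, E23 → −7.
Net charge = (+2) + (−7) = −5.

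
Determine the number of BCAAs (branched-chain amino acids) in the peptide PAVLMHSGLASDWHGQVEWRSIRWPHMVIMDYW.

7

Valine (V), leucine (L), and isoleucine (I) are the branched-chain amino acids.
Matching residues: V3, L4, L9, V17, I22, V28, I29.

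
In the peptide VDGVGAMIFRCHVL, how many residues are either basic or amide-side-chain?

Basic: H, K, R. Amide-side-chain: N, Q.
Basic residues here: R10, H12 (2).
Amide-side-chain residues here: none (0).
The two groups share no amino acid, so total = 2 + 0 = 2.

2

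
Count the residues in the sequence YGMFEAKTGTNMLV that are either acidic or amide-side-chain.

2

Acidic: D, E. Amide-side-chain: N, Q.
Acidic residues here: E5 (1).
Amide-side-chain residues here: N11 (1).
The two groups share no amino acid, so total = 1 + 1 = 2.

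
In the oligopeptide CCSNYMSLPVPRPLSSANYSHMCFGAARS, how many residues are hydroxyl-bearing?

8

The –OH-bearing residues are Ser, Thr (aliphatic alcohols), and Tyr (phenol).
Matching residues: S3, Y5, S7, S15, S16, Y19, S20, S29.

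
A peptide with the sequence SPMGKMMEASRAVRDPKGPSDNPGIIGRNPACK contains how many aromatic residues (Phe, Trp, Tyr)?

0

None of the 33 residues belong to this group.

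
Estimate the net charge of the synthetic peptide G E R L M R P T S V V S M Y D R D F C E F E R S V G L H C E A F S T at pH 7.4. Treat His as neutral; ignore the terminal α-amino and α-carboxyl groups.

At pH ~7.4 the Lys and Arg side chains are protonated (+1), the Asp and Glu side chains are deprotonated (−1), and with His taken as neutral all other side chains carry no charge.
Positive (K, R): R3, R6, R16, R23 → +4.
Negative (D, E): E2, D15, D17, E20, E22, E30 → −6.
Net charge = (+4) + (−6) = −2.

-2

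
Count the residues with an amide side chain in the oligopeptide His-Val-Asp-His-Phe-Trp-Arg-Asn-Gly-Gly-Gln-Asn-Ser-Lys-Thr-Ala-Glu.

Asparagine (N) and glutamine (Q) have uncharged amide side chains.
Matching residues: Asn8, Gln11, Asn12.

3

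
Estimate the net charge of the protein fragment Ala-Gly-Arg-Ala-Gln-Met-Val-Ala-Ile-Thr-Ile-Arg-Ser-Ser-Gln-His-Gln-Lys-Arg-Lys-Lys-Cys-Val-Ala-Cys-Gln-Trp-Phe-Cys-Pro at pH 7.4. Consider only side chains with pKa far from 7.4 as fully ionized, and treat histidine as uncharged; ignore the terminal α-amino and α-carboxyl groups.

Near pH 7.4, K and R contribute +1 each, D and E contribute −1 each, and every other side chain (His included, as stated) is uncharged.
Positive (K, R): Arg3, Arg12, Lys18, Arg19, Lys20, Lys21 → +6.
Negative (D, E): none → −0.
Net charge = (+6) + (−0) = +6.

+6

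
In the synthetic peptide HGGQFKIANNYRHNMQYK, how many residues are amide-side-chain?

5

The amide-side-chain residues are Asn (N) and Gln (Q).
Matching residues: Q4, N9, N10, N14, Q16.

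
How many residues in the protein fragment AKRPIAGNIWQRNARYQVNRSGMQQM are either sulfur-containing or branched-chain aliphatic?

5

Sulfur-containing: C, M. Branched-chain aliphatic: I, L, V.
Sulfur-containing residues here: M23, M26 (2).
Branched-chain aliphatic residues here: I5, I9, V18 (3).
The two groups share no amino acid, so total = 2 + 3 = 5.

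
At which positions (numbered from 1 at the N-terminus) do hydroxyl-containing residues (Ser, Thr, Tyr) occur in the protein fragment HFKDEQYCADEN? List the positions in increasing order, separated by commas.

7

Matching residues: Y7.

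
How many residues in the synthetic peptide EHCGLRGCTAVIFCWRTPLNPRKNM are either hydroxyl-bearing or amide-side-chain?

Hydroxyl-bearing: S, T, Y. Amide-side-chain: N, Q.
Hydroxyl-bearing residues here: T9, T17 (2).
Amide-side-chain residues here: N20, N24 (2).
The two groups share no amino acid, so total = 2 + 2 = 4.

4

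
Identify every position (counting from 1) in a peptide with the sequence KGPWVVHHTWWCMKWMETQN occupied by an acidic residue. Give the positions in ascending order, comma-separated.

17

Aspartate (D) and glutamate (E) have carboxylic-acid side chains and are the acidic amino acids.
Matching residues: E17.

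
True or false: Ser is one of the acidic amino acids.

Only D (aspartate) and E (glutamate) carry a side-chain carboxylic acid.
Serine is not in this group.

False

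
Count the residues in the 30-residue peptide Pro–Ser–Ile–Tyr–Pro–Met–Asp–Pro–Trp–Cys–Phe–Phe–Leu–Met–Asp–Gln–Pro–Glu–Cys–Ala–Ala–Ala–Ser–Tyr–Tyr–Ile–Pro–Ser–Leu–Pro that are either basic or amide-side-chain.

1

Basic: H, K, R. Amide-side-chain: N, Q.
Basic residues here: none (0).
Amide-side-chain residues here: Gln16 (1).
The two groups share no amino acid, so total = 0 + 1 = 1.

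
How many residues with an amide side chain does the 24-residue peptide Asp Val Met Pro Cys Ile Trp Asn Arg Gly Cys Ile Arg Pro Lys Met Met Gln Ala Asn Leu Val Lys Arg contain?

3

The amide-side-chain residues are Asn (N) and Gln (Q).
Matching residues: Asn8, Gln18, Asn20.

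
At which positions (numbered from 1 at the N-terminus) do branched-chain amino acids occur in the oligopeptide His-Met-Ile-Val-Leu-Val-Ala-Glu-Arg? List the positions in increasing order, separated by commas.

V, L, and I make up the branched-chain aliphatic group.
Matching residues: Ile3, Val4, Leu5, Val6.

3, 4, 5, 6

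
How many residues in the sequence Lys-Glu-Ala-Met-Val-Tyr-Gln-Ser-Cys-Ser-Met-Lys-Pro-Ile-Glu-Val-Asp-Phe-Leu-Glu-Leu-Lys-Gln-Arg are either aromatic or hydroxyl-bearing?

Aromatic: F, W, Y. Hydroxyl-bearing: S, T, Y.
Aromatic residues here: Tyr6, Phe18 (2).
Hydroxyl-bearing residues here: Tyr6, Ser8, Ser10 (3).
Y is in both groups, so the 1 Y residue must not be double-counted.
Total = 2 + 3 − 1 = 4.

4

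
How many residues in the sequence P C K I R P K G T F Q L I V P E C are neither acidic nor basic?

Acidic: D, E. Basic: K, R, H. All other residues are neither.
Matching residues: P1, C2, I4, P6, G8, T9, F10, Q11, L12, I13, V14, P15, C17.

13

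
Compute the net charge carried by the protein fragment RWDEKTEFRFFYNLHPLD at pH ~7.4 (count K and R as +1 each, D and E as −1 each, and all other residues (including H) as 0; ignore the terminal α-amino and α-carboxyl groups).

Positive (K, R): R1, K5, R9 → +3.
Negative (D, E): D3, E4, E7, D18 → −4.
Net charge = (+3) + (−4) = −1.

-1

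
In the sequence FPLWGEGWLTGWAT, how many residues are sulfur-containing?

Only Cys (C) and Met (M) have a sulfur atom in the side chain.
None of the 14 residues belong to this group.

0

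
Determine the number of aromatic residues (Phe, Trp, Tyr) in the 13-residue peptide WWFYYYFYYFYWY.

Matching residues: W1, W2, F3, Y4, Y5, Y6, F7, Y8, Y9, F10, Y11, W12, Y13.

13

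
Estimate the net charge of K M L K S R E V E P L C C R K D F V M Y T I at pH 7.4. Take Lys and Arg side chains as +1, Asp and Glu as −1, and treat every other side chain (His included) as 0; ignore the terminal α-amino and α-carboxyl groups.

+2

Positive (K, R): K1, K4, R6, R14, K15 → +5.
Negative (D, E): E7, E9, D16 → −3.
Net charge = (+5) + (−3) = +2.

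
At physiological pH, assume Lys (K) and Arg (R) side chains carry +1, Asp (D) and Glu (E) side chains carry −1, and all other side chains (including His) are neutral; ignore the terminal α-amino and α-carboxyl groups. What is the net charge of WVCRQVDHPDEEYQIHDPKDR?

Positive (K, R): R4, K19, R21 → +3.
Negative (D, E): D7, D10, E11, E12, D17, D20 → −6.
Net charge = (+3) + (−6) = −3.

-3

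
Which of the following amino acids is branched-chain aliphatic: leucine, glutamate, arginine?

leucine

The BCAAs are Val, Leu, and Ile — aliphatic side chains with a branch point.
Of the listed options, only leucine belongs to this group.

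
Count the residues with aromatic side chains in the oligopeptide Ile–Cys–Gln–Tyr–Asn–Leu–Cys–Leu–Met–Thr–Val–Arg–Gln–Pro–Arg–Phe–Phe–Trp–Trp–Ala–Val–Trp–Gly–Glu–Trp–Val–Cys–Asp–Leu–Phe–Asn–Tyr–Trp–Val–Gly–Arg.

10

The aromatic amino acids are Phe (F, benzyl), Trp (W, indole), and Tyr (Y, phenol).
Matching residues: Tyr4, Phe16, Phe17, Trp18, Trp19, Trp22, Trp25, Phe30, Tyr32, Trp33.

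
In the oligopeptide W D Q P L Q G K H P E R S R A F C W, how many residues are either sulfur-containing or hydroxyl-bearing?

2

Sulfur-containing: C, M. Hydroxyl-bearing: S, T, Y.
Sulfur-containing residues here: C17 (1).
Hydroxyl-bearing residues here: S13 (1).
The two groups share no amino acid, so total = 1 + 1 = 2.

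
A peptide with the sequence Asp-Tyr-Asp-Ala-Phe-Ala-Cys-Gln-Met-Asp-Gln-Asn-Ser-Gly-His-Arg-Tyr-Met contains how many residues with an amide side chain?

Asparagine (N) and glutamine (Q) have uncharged amide side chains.
Matching residues: Gln8, Gln11, Asn12.

3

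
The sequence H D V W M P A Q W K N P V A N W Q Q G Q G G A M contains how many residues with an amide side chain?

Asparagine (N) and glutamine (Q) have uncharged amide side chains.
Matching residues: Q8, N11, N15, Q17, Q18, Q20.

6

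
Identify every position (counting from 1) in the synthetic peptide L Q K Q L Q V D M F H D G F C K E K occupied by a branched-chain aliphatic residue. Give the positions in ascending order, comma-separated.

1, 5, 7

Valine (V), leucine (L), and isoleucine (I) are the branched-chain amino acids.
Matching residues: L1, L5, V7.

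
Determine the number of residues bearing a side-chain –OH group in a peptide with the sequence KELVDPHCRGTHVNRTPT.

The –OH-bearing residues are Ser, Thr (aliphatic alcohols), and Tyr (phenol).
Matching residues: T11, T16, T18.

3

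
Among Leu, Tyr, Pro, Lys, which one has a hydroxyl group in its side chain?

Serine (S), threonine (T), and tyrosine (Y) each carry a hydroxyl group on the side chain.
Of the listed options, only Tyr belongs to this group.

Tyr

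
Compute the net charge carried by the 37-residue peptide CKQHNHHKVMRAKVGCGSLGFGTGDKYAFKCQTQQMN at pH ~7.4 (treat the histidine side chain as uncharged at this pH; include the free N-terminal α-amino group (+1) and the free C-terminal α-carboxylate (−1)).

+5

Near pH 7.4, K and R contribute +1 each, D and E contribute −1 each, and every other side chain (His included, as stated) is uncharged.
Positive (K, R): K2, K8, R11, K13, K26, K30 → +6.
Negative (D, E): D25 → −1.
The N-terminus (+1) and C-terminus (−1) cancel.
Net charge = (+6) + (−1) = +5.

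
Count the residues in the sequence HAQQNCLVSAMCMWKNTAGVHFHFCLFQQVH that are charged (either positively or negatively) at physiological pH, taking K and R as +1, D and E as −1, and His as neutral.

Charged side chains at pH ~7.4: K, R (positive); D, E (negative).
Matching residues: K15.

1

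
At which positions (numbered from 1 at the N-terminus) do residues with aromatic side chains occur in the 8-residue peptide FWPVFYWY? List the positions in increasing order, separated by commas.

1, 2, 5, 6, 7, 8

The aromatic amino acids are Phe (F, benzyl), Trp (W, indole), and Tyr (Y, phenol).
Matching residues: F1, W2, F5, Y6, W7, Y8.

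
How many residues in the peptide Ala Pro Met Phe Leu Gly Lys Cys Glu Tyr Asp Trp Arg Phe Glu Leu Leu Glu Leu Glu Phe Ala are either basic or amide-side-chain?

2

Basic: H, K, R. Amide-side-chain: N, Q.
Basic residues here: Lys7, Arg13 (2).
Amide-side-chain residues here: none (0).
The two groups share no amino acid, so total = 2 + 0 = 2.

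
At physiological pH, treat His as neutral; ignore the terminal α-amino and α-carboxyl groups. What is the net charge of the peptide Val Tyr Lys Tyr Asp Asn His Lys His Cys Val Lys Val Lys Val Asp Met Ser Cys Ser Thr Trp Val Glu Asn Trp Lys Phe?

At pH ~7.4 the Lys and Arg side chains are protonated (+1), the Asp and Glu side chains are deprotonated (−1), and with His taken as neutral all other side chains carry no charge.
Positive (K, R): Lys3, Lys8, Lys12, Lys14, Lys27 → +5.
Negative (D, E): Asp5, Asp16, Glu24 → −3.
Net charge = (+5) + (−3) = +2.

+2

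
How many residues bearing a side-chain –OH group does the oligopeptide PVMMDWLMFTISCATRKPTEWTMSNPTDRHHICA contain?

7

The –OH-bearing residues are Ser, Thr (aliphatic alcohols), and Tyr (phenol).
Matching residues: T10, S12, T15, T19, T22, S24, T27.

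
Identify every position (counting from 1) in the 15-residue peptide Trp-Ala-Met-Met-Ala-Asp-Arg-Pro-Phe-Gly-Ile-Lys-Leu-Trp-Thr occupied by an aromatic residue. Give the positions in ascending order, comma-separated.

1, 9, 14

Phenylalanine (F), tryptophan (W), and tyrosine (Y) have aromatic ring side chains.
Matching residues: Trp1, Phe9, Trp14.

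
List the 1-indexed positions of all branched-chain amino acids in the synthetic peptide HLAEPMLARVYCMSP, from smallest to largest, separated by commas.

2, 7, 10

Valine (V), leucine (L), and isoleucine (I) are the branched-chain amino acids.
Matching residues: L2, L7, V10.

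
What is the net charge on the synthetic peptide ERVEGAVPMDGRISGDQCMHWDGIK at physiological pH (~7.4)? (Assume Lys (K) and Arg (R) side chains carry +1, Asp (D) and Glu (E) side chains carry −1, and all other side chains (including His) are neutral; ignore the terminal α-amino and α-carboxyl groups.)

Positive (K, R): R2, R12, K25 → +3.
Negative (D, E): E1, E4, D10, D16, D22 → −5.
Net charge = (+3) + (−5) = −2.

-2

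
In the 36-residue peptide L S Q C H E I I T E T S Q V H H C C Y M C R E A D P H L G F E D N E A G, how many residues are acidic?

The acidic residues are Asp (D) and Glu (E), whose side chains end in a carboxylate group.
Matching residues: E6, E10, E23, D25, E31, D32, E34.

7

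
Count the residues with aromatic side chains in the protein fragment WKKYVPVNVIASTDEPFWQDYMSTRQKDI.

F, W, and Y each carry an aromatic ring on the side chain.
Matching residues: W1, Y4, F17, W18, Y21.

5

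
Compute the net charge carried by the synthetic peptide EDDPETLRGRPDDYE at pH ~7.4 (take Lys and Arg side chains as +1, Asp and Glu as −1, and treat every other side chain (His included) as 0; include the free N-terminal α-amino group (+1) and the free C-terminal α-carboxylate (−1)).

-5

Positive (K, R): R8, R10 → +2.
Negative (D, E): E1, D2, D3, E5, D12, D13, E15 → −7.
The N-terminus (+1) and C-terminus (−1) cancel.
Net charge = (+2) + (−7) = −5.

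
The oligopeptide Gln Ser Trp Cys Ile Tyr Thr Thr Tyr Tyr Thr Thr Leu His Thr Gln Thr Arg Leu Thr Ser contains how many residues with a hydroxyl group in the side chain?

S, T, and Y are the three residues with a side-chain hydroxyl.
Matching residues: Ser2, Tyr6, Thr7, Thr8, Tyr9, Tyr10, Thr11, Thr12, Thr15, Thr17, Thr20, Ser21.

12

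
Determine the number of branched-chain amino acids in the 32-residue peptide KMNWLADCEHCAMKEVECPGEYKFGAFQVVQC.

4

The BCAAs are Val, Leu, and Ile — aliphatic side chains with a branch point.
Matching residues: L5, V16, V29, V30.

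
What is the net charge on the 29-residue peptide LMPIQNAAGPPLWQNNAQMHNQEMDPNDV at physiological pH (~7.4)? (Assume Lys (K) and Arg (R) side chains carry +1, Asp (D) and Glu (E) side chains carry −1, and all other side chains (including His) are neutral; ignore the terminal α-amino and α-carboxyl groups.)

Positive (K, R): none → +0.
Negative (D, E): E23, D25, D28 → −3.
Net charge = (+0) + (−3) = −3.

-3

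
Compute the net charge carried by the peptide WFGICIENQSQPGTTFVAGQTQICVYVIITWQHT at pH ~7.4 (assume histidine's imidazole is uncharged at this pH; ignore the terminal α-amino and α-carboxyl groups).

-1

At pH ~7.4 the Lys and Arg side chains are protonated (+1), the Asp and Glu side chains are deprotonated (−1), and with His taken as neutral all other side chains carry no charge.
Positive (K, R): none → +0.
Negative (D, E): E7 → −1.
Net charge = (+0) + (−1) = −1.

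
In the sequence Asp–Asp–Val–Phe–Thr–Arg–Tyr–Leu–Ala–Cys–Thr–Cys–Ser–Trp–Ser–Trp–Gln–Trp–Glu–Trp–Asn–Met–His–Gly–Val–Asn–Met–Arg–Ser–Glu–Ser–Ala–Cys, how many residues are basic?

3

Lysine (K), arginine (R), and histidine (H) have basic, nitrogen-containing side chains.
Matching residues: Arg6, His23, Arg28.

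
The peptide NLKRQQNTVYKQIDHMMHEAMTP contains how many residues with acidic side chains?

Aspartate (D) and glutamate (E) have carboxylic-acid side chains and are the acidic amino acids.
Matching residues: D14, E19.

2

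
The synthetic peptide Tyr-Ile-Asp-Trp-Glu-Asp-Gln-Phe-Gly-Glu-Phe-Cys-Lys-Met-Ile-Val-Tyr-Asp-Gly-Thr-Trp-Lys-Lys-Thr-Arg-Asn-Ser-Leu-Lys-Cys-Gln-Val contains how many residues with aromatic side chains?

Phenylalanine (F), tryptophan (W), and tyrosine (Y) have aromatic ring side chains.
Matching residues: Tyr1, Trp4, Phe8, Phe11, Tyr17, Trp21.

6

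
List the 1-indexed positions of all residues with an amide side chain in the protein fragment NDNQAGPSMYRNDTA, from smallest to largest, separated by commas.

1, 3, 4, 12

Only N (asparagine) and Q (glutamine) carry a side-chain carboxamide.
Matching residues: N1, N3, Q4, N12.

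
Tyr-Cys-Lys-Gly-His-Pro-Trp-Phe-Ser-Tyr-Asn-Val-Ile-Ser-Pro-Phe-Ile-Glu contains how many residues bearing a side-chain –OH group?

S, T, and Y are the three residues with a side-chain hydroxyl.
Matching residues: Tyr1, Ser9, Tyr10, Ser14.

4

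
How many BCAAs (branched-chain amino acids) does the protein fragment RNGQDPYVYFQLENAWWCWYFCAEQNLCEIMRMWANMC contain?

4

V, L, and I make up the branched-chain aliphatic group.
Matching residues: V8, L12, L27, I30.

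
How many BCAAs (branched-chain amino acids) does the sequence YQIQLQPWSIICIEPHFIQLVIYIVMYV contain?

V, L, and I make up the branched-chain aliphatic group.
Matching residues: I3, L5, I10, I11, I13, I18, L20, V21, I22, I24, V25, V28.

12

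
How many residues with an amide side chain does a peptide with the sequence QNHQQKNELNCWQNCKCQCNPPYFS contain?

Asparagine (N) and glutamine (Q) have uncharged amide side chains.
Matching residues: Q1, N2, Q4, Q5, N7, N10, Q13, N14, Q18, N20.

10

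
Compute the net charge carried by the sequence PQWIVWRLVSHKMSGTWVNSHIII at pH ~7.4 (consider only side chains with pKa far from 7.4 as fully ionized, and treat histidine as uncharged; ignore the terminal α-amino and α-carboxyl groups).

The side chains ionized at physiological pH are Lys/Arg (+1) and Asp/Glu (−1); with His treated as neutral, nothing else contributes.
Positive (K, R): R7, K12 → +2.
Negative (D, E): none → −0.
Net charge = (+2) + (−0) = +2.

+2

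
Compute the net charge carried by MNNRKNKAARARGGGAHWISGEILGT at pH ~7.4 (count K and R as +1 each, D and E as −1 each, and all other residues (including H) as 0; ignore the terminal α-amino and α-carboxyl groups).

+4

Positive (K, R): R4, K5, K7, R10, R12 → +5.
Negative (D, E): E22 → −1.
Net charge = (+5) + (−1) = +4.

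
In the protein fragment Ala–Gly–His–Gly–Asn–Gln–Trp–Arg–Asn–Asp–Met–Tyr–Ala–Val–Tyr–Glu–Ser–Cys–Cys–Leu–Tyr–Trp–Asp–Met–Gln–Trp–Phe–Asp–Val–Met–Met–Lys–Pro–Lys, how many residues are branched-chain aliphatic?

Valine (V), leucine (L), and isoleucine (I) are the branched-chain amino acids.
Matching residues: Val14, Leu20, Val29.

3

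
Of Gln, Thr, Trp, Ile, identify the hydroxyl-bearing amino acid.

The –OH-bearing residues are Ser, Thr (aliphatic alcohols), and Tyr (phenol).
Of the listed options, only Thr belongs to this group.

Thr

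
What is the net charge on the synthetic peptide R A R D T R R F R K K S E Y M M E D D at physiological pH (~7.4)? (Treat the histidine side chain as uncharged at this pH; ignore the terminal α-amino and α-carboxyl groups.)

The side chains ionized at physiological pH are Lys/Arg (+1) and Asp/Glu (−1); with His treated as neutral, nothing else contributes.
Positive (K, R): R1, R3, R6, R7, R9, K10, K11 → +7.
Negative (D, E): D4, E13, E17, D18, D19 → −5.
Net charge = (+7) + (−5) = +2.

+2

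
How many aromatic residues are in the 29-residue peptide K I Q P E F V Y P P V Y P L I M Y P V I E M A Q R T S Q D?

F, W, and Y each carry an aromatic ring on the side chain.
Matching residues: F6, Y8, Y12, Y17.

4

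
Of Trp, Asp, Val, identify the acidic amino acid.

Asp

The acidic residues are Asp (D) and Glu (E), whose side chains end in a carboxylate group.
Of the listed options, only Asp belongs to this group.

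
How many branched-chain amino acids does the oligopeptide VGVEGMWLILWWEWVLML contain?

The BCAAs are Val, Leu, and Ile — aliphatic side chains with a branch point.
Matching residues: V1, V3, L8, I9, L10, V15, L16, L18.

8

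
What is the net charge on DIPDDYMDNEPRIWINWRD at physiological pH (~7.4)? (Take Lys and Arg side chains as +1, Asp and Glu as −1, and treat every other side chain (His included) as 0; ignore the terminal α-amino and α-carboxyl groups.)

-4

Positive (K, R): R12, R18 → +2.
Negative (D, E): D1, D4, D5, D8, E10, D19 → −6.
Net charge = (+2) + (−6) = −4.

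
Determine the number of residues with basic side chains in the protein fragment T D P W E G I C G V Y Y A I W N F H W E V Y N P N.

1

Lysine (K), arginine (R), and histidine (H) have basic, nitrogen-containing side chains.
Matching residues: H18.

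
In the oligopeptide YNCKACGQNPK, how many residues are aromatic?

Phenylalanine (F), tryptophan (W), and tyrosine (Y) have aromatic ring side chains.
Matching residues: Y1.

1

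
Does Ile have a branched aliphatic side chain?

Yes

Valine (V), leucine (L), and isoleucine (I) are the branched-chain amino acids.
Isoleucine is in this group.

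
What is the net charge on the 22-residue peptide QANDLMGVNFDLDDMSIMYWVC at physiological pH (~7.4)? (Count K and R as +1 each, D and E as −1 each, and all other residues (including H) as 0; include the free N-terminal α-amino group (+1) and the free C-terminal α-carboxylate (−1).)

Positive (K, R): none → +0.
Negative (D, E): D4, D11, D13, D14 → −4.
The N-terminus (+1) and C-terminus (−1) cancel.
Net charge = (+0) + (−4) = −4.

-4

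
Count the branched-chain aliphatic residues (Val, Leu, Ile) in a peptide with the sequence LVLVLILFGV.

Matching residues: L1, V2, L3, V4, L5, I6, L7, V10.

8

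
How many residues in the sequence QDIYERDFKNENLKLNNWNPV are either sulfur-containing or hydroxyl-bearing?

1

Sulfur-containing: C, M. Hydroxyl-bearing: S, T, Y.
Sulfur-containing residues here: none (0).
Hydroxyl-bearing residues here: Y4 (1).
The two groups share no amino acid, so total = 0 + 1 = 1.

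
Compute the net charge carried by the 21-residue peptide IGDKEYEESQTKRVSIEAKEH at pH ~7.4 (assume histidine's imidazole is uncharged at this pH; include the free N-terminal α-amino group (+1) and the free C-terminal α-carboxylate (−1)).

-2

Near pH 7.4, K and R contribute +1 each, D and E contribute −1 each, and every other side chain (His included, as stated) is uncharged.
Positive (K, R): K4, K12, R13, K19 → +4.
Negative (D, E): D3, E5, E7, E8, E17, E20 → −6.
The N-terminus (+1) and C-terminus (−1) cancel.
Net charge = (+4) + (−6) = −2.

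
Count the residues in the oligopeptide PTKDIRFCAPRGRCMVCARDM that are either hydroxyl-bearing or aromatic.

2

Hydroxyl-bearing: S, T, Y. Aromatic: F, W, Y.
Hydroxyl-bearing residues here: T2 (1).
Aromatic residues here: F7 (1).
(Y belongs to both groups, but none appear in this sequence.) Total = 1 + 1 = 2.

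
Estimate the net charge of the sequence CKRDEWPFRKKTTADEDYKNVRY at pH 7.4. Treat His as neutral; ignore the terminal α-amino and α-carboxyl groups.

At pH ~7.4 the Lys and Arg side chains are protonated (+1), the Asp and Glu side chains are deprotonated (−1), and with His taken as neutral all other side chains carry no charge.
Positive (K, R): K2, R3, R9, K10, K11, K19, R22 → +7.
Negative (D, E): D4, E5, D15, E16, D17 → −5.
Net charge = (+7) + (−5) = +2.

+2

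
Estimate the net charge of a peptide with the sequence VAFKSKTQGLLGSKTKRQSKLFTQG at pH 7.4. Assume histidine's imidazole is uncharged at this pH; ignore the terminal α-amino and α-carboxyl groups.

+6

The side chains ionized at physiological pH are Lys/Arg (+1) and Asp/Glu (−1); with His treated as neutral, nothing else contributes.
Positive (K, R): K4, K6, K14, K16, R17, K20 → +6.
Negative (D, E): none → −0.
Net charge = (+6) + (−0) = +6.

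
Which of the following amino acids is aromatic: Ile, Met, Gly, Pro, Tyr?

The aromatic amino acids are Phe (F, benzyl), Trp (W, indole), and Tyr (Y, phenol).
Of the listed options, only Tyr belongs to this group.

Tyr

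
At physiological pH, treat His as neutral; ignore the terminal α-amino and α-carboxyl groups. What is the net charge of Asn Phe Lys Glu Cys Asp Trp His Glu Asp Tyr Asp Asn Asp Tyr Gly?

At pH ~7.4 the Lys and Arg side chains are protonated (+1), the Asp and Glu side chains are deprotonated (−1), and with His taken as neutral all other side chains carry no charge.
Positive (K, R): Lys3 → +1.
Negative (D, E): Glu4, Asp6, Glu9, Asp10, Asp12, Asp14 → −6.
Net charge = (+1) + (−6) = −5.

-5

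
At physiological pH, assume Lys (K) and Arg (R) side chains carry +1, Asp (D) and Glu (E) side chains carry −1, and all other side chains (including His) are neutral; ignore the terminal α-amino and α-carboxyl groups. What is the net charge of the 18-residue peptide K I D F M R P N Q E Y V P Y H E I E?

-2

Positive (K, R): K1, R6 → +2.
Negative (D, E): D3, E10, E16, E18 → −4.
Net charge = (+2) + (−4) = −2.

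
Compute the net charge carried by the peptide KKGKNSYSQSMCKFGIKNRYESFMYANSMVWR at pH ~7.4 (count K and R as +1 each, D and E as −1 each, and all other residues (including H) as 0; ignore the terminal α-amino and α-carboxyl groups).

Positive (K, R): K1, K2, K4, K13, K17, R19, R32 → +7.
Negative (D, E): E21 → −1.
Net charge = (+7) + (−1) = +6.

+6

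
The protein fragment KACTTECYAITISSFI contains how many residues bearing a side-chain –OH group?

6

S, T, and Y are the three residues with a side-chain hydroxyl.
Matching residues: T4, T5, Y8, T11, S13, S14.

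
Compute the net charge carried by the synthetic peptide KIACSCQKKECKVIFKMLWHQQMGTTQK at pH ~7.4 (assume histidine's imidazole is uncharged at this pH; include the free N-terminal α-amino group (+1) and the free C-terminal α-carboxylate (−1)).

The side chains ionized at physiological pH are Lys/Arg (+1) and Asp/Glu (−1); with His treated as neutral, nothing else contributes.
Positive (K, R): K1, K8, K9, K12, K16, K28 → +6.
Negative (D, E): E10 → −1.
The N-terminus (+1) and C-terminus (−1) cancel.
Net charge = (+6) + (−1) = +5.

+5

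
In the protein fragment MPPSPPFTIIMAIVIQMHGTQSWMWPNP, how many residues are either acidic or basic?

1

Acidic: D, E. Basic: H, K, R.
Acidic residues here: none (0).
Basic residues here: H18 (1).
The two groups share no amino acid, so total = 0 + 1 = 1.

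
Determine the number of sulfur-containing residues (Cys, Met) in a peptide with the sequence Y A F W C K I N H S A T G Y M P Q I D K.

Matching residues: C5, M15.

2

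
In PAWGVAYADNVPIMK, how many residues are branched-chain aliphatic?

Valine (V), leucine (L), and isoleucine (I) are the branched-chain amino acids.
Matching residues: V5, V11, I13.

3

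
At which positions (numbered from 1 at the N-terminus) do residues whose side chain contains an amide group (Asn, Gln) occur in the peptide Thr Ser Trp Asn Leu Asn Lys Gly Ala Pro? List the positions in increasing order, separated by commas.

Matching residues: Asn4, Asn6.

4, 6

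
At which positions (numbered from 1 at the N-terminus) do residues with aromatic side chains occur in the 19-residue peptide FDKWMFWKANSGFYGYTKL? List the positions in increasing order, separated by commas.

1, 4, 6, 7, 13, 14, 16

F, W, and Y each carry an aromatic ring on the side chain.
Matching residues: F1, W4, F6, W7, F13, Y14, Y16.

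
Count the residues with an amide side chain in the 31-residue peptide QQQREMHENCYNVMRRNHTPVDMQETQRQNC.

10

The amide-side-chain residues are Asn (N) and Gln (Q).
Matching residues: Q1, Q2, Q3, N9, N12, N17, Q24, Q27, Q29, N30.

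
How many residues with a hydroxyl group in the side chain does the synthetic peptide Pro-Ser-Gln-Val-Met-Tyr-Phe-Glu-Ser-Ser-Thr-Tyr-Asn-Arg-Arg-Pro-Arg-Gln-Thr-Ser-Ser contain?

The –OH-bearing residues are Ser, Thr (aliphatic alcohols), and Tyr (phenol).
Matching residues: Ser2, Tyr6, Ser9, Ser10, Thr11, Tyr12, Thr19, Ser20, Ser21.

9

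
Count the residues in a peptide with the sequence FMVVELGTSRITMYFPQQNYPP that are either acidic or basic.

2

Acidic: D, E. Basic: H, K, R.
Acidic residues here: E5 (1).
Basic residues here: R10 (1).
The two groups share no amino acid, so total = 1 + 1 = 2.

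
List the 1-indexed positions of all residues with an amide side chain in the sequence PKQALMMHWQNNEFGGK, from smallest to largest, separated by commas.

3, 10, 11, 12

Only N (asparagine) and Q (glutamine) carry a side-chain carboxamide.
Matching residues: Q3, Q10, N11, N12.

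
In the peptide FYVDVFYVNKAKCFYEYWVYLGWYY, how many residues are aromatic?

12

The aromatic amino acids are Phe (F, benzyl), Trp (W, indole), and Tyr (Y, phenol).
Matching residues: F1, Y2, F6, Y7, F14, Y15, Y17, W18, Y20, W23, Y24, Y25.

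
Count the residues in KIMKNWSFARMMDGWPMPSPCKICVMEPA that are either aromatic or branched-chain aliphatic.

Aromatic: F, W, Y. Branched-chain aliphatic: I, L, V.
Aromatic residues here: W6, F8, W15 (3).
Branched-chain aliphatic residues here: I2, I23, V25 (3).
The two groups share no amino acid, so total = 3 + 3 = 6.

6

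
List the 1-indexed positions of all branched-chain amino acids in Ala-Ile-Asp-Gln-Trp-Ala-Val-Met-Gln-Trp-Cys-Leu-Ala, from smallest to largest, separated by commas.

V, L, and I make up the branched-chain aliphatic group.
Matching residues: Ile2, Val7, Leu12.

2, 7, 12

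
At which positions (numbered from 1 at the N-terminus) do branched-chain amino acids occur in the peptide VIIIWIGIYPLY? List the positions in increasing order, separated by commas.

1, 2, 3, 4, 6, 8, 11

V, L, and I make up the branched-chain aliphatic group.
Matching residues: V1, I2, I3, I4, I6, I8, L11.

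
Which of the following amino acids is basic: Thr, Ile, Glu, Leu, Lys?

Lysine (K), arginine (R), and histidine (H) have basic, nitrogen-containing side chains.
Of the listed options, only Lys belongs to this group.

Lys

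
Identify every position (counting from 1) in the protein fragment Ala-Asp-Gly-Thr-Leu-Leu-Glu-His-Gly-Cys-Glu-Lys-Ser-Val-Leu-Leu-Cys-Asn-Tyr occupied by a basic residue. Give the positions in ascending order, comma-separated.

8, 12

K, R, and H are the three residues with basic side chains (ε-amine, guanidinium, and imidazole respectively).
Matching residues: His8, Lys12.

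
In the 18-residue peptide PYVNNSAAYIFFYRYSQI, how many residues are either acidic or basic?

1

Acidic: D, E. Basic: H, K, R.
Acidic residues here: none (0).
Basic residues here: R14 (1).
The two groups share no amino acid, so total = 0 + 1 = 1.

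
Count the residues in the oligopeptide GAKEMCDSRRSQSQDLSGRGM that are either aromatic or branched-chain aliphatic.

Aromatic: F, W, Y. Branched-chain aliphatic: I, L, V.
Aromatic residues here: none (0).
Branched-chain aliphatic residues here: L16 (1).
The two groups share no amino acid, so total = 0 + 1 = 1.

1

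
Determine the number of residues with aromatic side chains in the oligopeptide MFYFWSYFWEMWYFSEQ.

10

The aromatic amino acids are Phe (F, benzyl), Trp (W, indole), and Tyr (Y, phenol).
Matching residues: F2, Y3, F4, W5, Y7, F8, W9, W12, Y13, F14.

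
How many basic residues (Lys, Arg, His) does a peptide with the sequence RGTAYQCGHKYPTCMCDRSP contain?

4

Matching residues: R1, H9, K10, R18.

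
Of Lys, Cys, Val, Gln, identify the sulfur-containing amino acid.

Cys

Cysteine (C, thiol) and methionine (M, thioether) are the two sulfur-containing amino acids.
Of the listed options, only Cys belongs to this group.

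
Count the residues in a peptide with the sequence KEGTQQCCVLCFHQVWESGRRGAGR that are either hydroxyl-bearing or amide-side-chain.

5

Hydroxyl-bearing: S, T, Y. Amide-side-chain: N, Q.
Hydroxyl-bearing residues here: T4, S18 (2).
Amide-side-chain residues here: Q5, Q6, Q14 (3).
The two groups share no amino acid, so total = 2 + 3 = 5.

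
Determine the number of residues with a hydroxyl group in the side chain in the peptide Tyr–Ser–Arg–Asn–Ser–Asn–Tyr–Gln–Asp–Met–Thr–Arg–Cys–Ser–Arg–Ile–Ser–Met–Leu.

S, T, and Y are the three residues with a side-chain hydroxyl.
Matching residues: Tyr1, Ser2, Ser5, Tyr7, Thr11, Ser14, Ser17.

7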